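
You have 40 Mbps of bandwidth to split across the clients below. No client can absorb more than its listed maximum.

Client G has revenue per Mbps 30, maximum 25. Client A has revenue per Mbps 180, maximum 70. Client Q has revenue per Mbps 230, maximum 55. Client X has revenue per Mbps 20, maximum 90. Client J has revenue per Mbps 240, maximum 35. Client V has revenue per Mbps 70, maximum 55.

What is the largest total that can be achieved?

9550

Highest revenue per Mbps first: Client J 240 > Client Q 230 > Client A 180 > Client V 70 > Client G 30 > Client X 20.
Give Client J 35 to hit its cap of 35 ; 5 left.
Client Q: +5 (room for 55) → 5. Pool exhausted.
Total = 230×5 + 240×35 = 9550.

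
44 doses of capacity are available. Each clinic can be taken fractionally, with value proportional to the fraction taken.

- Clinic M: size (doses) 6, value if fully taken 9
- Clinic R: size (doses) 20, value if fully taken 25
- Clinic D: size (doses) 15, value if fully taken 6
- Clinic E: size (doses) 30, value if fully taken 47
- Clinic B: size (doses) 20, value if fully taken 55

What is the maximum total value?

92.6

Sort by value density: Clinic B 55/20≈2.75, Clinic E 47/30≈1.57, Clinic M 9/6≈1.5, Clinic R 25/20≈1.25, Clinic D 6/15≈0.4.
All 20 doses of Clinic B fit (value 55) — 24 remain.
24 doses left: a 24/30 share of Clinic E gives 47×24/30 = 37.6.
Total value = 92.6.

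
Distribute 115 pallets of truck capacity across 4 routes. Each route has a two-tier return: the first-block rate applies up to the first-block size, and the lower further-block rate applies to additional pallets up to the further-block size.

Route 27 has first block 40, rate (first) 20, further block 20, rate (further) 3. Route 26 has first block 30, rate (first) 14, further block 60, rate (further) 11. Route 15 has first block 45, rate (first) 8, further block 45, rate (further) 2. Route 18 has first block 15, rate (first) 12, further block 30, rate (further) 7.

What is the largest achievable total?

1730

Order all 8 blocks by rate: Route 27/tier1 20 > Route 26/tier1 14 > Route 18/tier1 12 > Route 26/tier2 11 > Route 15/tier1 8 > Route 18/tier2 7 > Route 27/tier2 3 > Route 15/tier2 2.
Route 27/tier1 (20): +40 — 75 left.
Route 26 tier1 at 14: fill all 30 — 45 left.
Route 18/tier1 (12): +15 — 30 left.
Route 26/tier2: +30 of 60 at 11; pool empty.
Total = 20×40 + 14×30 + 12×15 + 11×30 = 1730.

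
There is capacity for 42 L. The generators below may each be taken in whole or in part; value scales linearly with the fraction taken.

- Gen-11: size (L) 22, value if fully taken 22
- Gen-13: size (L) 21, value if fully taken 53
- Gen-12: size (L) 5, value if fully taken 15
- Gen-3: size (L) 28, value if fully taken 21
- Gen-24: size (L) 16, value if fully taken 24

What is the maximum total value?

Best value per unit of size first: Gen-12 15/5≈3, Gen-13 53/21≈2.52, Gen-24 24/16≈1.5, Gen-11 22/22≈1, Gen-3 21/28≈0.75.
Take all of Gen-12 (5 L, value 15) → 37 L left.
All 21 L of Gen-13 fit (value 53) → 16 remain.
Take all of Gen-24 (16 L, value 24) → 0 L left.
Total value = 92.

92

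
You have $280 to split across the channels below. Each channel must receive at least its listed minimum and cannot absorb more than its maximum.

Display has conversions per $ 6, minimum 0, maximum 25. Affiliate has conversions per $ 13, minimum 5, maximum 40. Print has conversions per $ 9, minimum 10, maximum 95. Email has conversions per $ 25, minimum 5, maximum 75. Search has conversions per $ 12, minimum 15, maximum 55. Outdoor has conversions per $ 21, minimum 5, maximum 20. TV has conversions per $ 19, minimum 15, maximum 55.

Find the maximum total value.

4835

Meeting every minimum uses 0+5+10+5+15+5+15 = 55 $, leaving 225.
Rank by conversions per $: Email 25 > Outdoor 21 > TV 19 > Affiliate 13 > Search 12 > Print 9 > Display 6.
Email: +70 to 75 (cap) ; 155 left.
Outdoor: +15 to 20 (cap) ; 140 left.
Give TV 40 more to hit its cap of 55 ; 100 left.
Give Affiliate 35 more to hit its cap of 40 ; 65 left.
Search takes 40 more to reach its cap of 55 ; 25 left.
Only 25 left; Print takes them to reach 35.
Total = 13×40 + 9×35 + 25×75 + 12×55 + 21×20 + 19×55 = 4835.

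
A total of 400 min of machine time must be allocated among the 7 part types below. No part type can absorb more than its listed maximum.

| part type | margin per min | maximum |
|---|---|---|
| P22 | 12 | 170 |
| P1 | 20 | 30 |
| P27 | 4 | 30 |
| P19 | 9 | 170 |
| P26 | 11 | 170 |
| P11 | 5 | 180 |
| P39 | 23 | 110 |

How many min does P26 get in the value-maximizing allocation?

Rank by margin per min: P39 23 > P1 20 > P22 12 > P26 11 > P19 9 > P11 5 > P27 4.
P39: +110 to 110 (cap) — 290 left.
Give P1 30 to hit its cap of 30 — 260 left.
P22: +170 to 170 (cap) — 90 left.
Only 90 left; P26 takes them to reach 90.

90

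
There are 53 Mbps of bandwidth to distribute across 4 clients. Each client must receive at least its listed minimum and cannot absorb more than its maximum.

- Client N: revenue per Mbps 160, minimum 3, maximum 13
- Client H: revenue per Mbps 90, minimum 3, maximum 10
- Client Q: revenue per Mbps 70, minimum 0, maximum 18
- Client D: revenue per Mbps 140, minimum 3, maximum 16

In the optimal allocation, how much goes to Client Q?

14

Meeting every minimum uses 3+3+0+3 = 9 Mbps, leaving 44.
Highest revenue per Mbps first: Client N 160 > Client D 140 > Client H 90 > Client Q 70.
Client N: +10 to 13 (cap) — 34 left.
Give Client D 13 more to hit its cap of 16 — 21 left.
Give Client H 7 more to hit its cap of 10 — 14 left.
Only 14 left; Client Q takes them to reach 14.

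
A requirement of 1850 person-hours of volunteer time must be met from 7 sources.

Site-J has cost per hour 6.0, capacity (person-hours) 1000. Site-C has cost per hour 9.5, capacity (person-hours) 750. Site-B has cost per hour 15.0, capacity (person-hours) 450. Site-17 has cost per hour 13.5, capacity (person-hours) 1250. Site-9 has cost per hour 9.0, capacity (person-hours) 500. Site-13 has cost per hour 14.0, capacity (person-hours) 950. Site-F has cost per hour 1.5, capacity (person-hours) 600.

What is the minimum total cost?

Cheapest first:
Site-F (1.5): use full 600 → 1250 person-hours to go.
Take 1000 from Site-J at 6.0 → need 250 more.
Site-9 at 9.0: take 250 of its 500 → requirement met.
Site-C, Site-17, Site-13, Site-B: unused.
Cost = 600×1.5 + 1000×6.0 + 250×9.0 = 9150.

9150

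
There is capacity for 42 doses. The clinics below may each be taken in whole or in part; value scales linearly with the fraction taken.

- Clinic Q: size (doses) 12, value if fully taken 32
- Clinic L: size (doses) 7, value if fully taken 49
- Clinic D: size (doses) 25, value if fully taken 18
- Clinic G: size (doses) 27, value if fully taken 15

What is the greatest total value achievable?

97.56

Best value per unit of size first: Clinic L 49/7≈7, Clinic Q 32/12≈2.67, Clinic D 18/25≈0.72, Clinic G 15/27≈0.556.
Take all of Clinic L (7 doses, value 49) — 35 doses left.
All 12 doses of Clinic Q fit (value 32) — 23 remain.
Fill the last 23 doses with part of Clinic D: 23/25 of it earns 16.56.
Total value = 97.56.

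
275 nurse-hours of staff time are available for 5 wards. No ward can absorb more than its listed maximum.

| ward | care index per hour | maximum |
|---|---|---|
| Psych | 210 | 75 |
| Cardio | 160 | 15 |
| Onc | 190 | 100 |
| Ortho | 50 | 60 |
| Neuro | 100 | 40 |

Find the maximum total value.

Rank by care index per hour: Psych 210 > Onc 190 > Cardio 160 > Neuro 100 > Ortho 50.
Give Psych 75 to hit its cap of 75 → 200 left.
Give Onc 100 to hit its cap of 100 → 100 left.
Cardio takes 15 to reach its cap of 15 → 85 left.
Neuro takes 40 to reach its cap of 40 → 45 left.
Only 45 left; Ortho takes them to reach 45.
Total = 210×75 + 160×15 + 190×100 + 50×45 + 100×40 = 43400.

43400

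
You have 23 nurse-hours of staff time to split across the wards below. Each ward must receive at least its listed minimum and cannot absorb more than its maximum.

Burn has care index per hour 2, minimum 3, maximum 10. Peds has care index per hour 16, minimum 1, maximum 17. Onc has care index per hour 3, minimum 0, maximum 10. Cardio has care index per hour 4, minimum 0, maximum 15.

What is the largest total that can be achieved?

290

Meeting every minimum uses 3+1+0+0 = 4 nurse-hours, leaving 19.
Rank by care index per hour: Peds 16 > Cardio 4 > Onc 3 > Burn 2.
Give Peds 16 more to hit its cap of 17 ; 3 left.
Cardio has room for 15 more but only 3 remain, so it gets 3.
Total = 2×3 + 16×17 + 4×3 = 290.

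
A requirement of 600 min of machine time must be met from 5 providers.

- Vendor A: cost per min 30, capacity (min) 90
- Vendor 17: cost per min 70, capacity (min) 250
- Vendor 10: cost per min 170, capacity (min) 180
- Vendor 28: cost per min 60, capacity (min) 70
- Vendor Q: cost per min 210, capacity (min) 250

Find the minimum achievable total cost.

57100

Cheapest first:
Take 90 from Vendor A at 30 → need 510 more.
Vendor 28 (60): use full 70 → 440 min to go.
Vendor 17 (70): use full 250 → 190 min to go.
Vendor 10 at 170: take all 180 min → 10 still needed.
Take 10 from Vendor Q at 210 to finish.
Cost = 90×30 + 70×60 + 250×70 + 180×170 + 10×210 = 57100.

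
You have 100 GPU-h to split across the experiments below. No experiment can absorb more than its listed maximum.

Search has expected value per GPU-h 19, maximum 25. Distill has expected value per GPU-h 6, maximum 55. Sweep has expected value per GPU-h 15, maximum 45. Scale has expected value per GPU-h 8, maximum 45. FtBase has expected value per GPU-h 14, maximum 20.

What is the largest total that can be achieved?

1510

Rank by expected value per GPU-h: Search 19 > Sweep 15 > FtBase 14 > Scale 8 > Distill 6.
Search takes 25 to reach its cap of 25 — 75 left.
Sweep: +45 to 45 (cap) — 30 left.
FtBase takes 20 to reach its cap of 20 — 10 left.
Scale has room for 45 but only 10 remain, so it gets 10.
Total = 19×25 + 15×45 + 8×10 + 14×20 = 1510.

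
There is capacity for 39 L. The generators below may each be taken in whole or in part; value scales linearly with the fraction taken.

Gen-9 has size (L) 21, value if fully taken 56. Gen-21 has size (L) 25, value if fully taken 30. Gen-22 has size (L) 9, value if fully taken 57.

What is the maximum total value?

Sort by value density: Gen-22 57/9≈6.33, Gen-9 56/21≈2.67, Gen-21 30/25≈1.2.
All 9 L of Gen-22 fit (value 57) → 30 remain.
Take all of Gen-9 (21 L, value 56) → 9 L left.
9 L left: a 9/25 share of Gen-21 gives 30×9/25 = 10.8.
Total value = 123.8.

123.8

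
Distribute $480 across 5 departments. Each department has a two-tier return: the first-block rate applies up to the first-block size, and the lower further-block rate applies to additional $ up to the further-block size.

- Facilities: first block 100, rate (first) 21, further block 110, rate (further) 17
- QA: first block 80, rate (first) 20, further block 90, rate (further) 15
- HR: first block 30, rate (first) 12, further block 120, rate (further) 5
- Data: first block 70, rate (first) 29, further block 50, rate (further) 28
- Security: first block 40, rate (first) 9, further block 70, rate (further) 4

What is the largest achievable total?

Order all 10 blocks by rate: Data/tier1 29 > Data/tier2 28 > Facilities/tier1 21 > QA/tier1 20 > Facilities/tier2 17 > QA/tier2 15 > HR/tier1 12 > Security/tier1 9 > HR/tier2 5 > Security/tier2 4.
Data tier1 at 29: fill all 70 ; 410 left.
Fill Data tier2 block (50 at 28) ; 360 left.
Fill Facilities tier1 block (100 at 21) ; 260 left.
Fill QA tier1 block (80 at 20) ; 180 left.
Facilities/tier2 (17): +110 ; 70 left.
70 remain; put them into QA tier2 at 15.
Total = 29×70 + 28×50 + 21×100 + 20×80 + 17×110 + 15×70 = 10050.

10050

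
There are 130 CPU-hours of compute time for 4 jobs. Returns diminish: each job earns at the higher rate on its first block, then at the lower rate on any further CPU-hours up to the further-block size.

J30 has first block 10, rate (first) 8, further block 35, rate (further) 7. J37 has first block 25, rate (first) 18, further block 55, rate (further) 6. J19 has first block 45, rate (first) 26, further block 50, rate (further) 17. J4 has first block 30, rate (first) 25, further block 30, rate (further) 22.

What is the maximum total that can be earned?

3030

Order all 8 blocks by rate: J19/tier1 26 > J4/tier1 25 > J4/tier2 22 > J37/tier1 18 > J19/tier2 17 > J30/tier1 8 > J30/tier2 7 > J37/tier2 6.
Fill J19 tier1 block (45 at 26) → 85 left.
J4/tier1 (25): +30 → 55 left.
Fill J4 tier2 block (30 at 22) → 25 left.
J37 tier1 at 18: fill all 25 → 0 left.
Total = 26×45 + 25×30 + 22×30 + 18×25 = 3030.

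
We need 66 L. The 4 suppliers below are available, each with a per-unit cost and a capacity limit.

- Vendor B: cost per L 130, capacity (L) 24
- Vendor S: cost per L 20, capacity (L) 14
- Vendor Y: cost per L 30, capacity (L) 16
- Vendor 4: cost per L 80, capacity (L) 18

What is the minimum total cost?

4540

Cheapest first:
Vendor S at 20: take all 14 L — 52 still needed.
Vendor Y (30): use full 16 — 36 L to go.
Take 18 from Vendor 4 at 80 — need 18 more.
Vendor B at 130: take 18 of its 24 — requirement met.
Cost = 14×20 + 16×30 + 18×80 + 18×130 = 4540.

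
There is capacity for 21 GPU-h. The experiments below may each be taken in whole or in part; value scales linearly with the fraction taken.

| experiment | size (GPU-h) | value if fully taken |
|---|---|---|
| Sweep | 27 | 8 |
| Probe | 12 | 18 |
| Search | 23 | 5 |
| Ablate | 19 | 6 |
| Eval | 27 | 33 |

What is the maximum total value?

29

Rank by value-to-size ratio: Probe 18/12≈1.5, Eval 33/27≈1.22, Ablate 6/19≈0.316, Sweep 8/27≈0.296, Search 5/23≈0.217.
All 12 GPU-h of Probe fit (value 18) ; 9 remain.
Only 9 GPU-h remain; take 9/27 of Eval for value 33×9/27 = 11.
Total value = 29.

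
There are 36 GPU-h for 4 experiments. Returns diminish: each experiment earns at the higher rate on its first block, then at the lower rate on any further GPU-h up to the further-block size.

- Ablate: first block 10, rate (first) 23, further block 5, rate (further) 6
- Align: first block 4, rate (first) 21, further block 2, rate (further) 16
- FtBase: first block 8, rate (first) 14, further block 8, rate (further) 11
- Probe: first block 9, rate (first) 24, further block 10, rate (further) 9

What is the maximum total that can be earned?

Rank every tier by rate: Probe/T1 24 > Ablate/T1 23 > Align/T1 21 > Align/T2 16 > FtBase/T1 14 > FtBase/T2 11 > Probe/T2 9 > Ablate/T2 6.
Probe/T1 (24): +9 → 27 left.
Ablate T1 at 23: fill all 10 → 17 left.
Fill Align T1 block (4 at 21) → 13 left.
Fill Align T2 block (2 at 16) → 11 left.
Fill FtBase T1 block (8 at 14) → 3 left.
FtBase/T2: +3 of 8 at 11; pool empty.
Total = 24×9 + 23×10 + 21×4 + 16×2 + 14×8 + 11×3 = 707.

707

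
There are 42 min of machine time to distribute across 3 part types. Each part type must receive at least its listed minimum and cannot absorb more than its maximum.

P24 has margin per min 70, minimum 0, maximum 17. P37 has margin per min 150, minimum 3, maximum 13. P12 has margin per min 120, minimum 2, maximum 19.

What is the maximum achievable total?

Meeting every minimum uses 0+3+2 = 5 min, leaving 37.
Order the part types by margin per min: P37 150 > P12 120 > P24 70.
P37 takes 10 more to reach its cap of 13 — 27 left.
P12: +17 to 19 (cap) — 10 left.
Only 10 left; P24 takes them to reach 10.
Total = 70×10 + 150×13 + 120×19 = 4930.

4930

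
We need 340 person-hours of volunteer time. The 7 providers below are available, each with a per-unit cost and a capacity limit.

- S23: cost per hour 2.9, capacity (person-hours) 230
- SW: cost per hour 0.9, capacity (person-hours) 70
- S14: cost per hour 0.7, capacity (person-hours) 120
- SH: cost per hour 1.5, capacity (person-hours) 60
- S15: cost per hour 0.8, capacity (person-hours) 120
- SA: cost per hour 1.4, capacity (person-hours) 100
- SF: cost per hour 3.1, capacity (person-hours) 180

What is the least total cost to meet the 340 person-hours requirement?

285

Fill from the cheapest provider first.
Take 120 from S14 at 0.7 — need 220 more.
Take 120 from S15 at 0.8 — need 100 more.
SW (0.9): use full 70 — 30 person-hours to go.
SA (1.4): take the remaining 30 — done.
SH, S23, SF: unused.
Cost = 120×0.7 + 120×0.8 + 70×0.9 + 30×1.4 = 285.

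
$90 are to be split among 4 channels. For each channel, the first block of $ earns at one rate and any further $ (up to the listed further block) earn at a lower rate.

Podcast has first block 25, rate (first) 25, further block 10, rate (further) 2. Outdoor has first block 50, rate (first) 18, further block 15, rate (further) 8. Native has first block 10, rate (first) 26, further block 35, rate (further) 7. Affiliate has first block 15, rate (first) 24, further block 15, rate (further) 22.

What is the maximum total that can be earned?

Rank every tier by rate: Native/tier1 26 > Podcast/tier1 25 > Affiliate/tier1 24 > Affiliate/tier2 22 > Outdoor/tier1 18 > Outdoor/tier2 8 > Native/tier2 7 > Podcast/tier2 2.
Native tier1 at 26: fill all 10 — 80 left.
Podcast/tier1 (25): +25 — 55 left.
Affiliate tier1 at 24: fill all 15 — 40 left.
Affiliate/tier2 (22): +15 — 25 left.
Outdoor tier1 at 18: only 25 left, fill 25.
Total = 26×10 + 25×25 + 24×15 + 22×15 + 18×25 = 2025.

2025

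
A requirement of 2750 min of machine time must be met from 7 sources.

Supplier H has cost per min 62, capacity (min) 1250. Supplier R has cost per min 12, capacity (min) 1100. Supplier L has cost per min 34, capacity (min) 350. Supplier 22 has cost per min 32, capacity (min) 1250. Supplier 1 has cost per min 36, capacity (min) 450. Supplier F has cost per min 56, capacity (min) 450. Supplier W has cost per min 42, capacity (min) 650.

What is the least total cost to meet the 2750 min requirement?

66900

Cheapest first:
Supplier R at 12: take all 1100 min ; 1650 still needed.
Supplier 22 at 32: take all 1250 min ; 400 still needed.
Supplier L (34): use full 350 ; 50 min to go.
Take 50 from Supplier 1 at 36 to finish.
Supplier W, Supplier F, Supplier H: unused.
Cost = 1100×12 + 1250×32 + 350×34 + 50×36 = 66900.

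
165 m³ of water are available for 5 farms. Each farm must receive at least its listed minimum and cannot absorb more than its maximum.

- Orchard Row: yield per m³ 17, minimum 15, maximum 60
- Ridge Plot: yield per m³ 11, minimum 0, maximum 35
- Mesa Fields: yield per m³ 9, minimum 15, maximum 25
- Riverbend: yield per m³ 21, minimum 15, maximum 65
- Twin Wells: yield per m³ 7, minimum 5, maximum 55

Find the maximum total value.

Meeting every minimum uses 15+0+15+15+5 = 50 m³, leaving 115.
Rank by yield per m³: Riverbend 21 > Orchard Row 17 > Ridge Plot 11 > Mesa Fields 9 > Twin Wells 7.
Give Riverbend 50 more to hit its cap of 65 — 65 left.
Orchard Row: +45 to 60 (cap) — 20 left.
Only 20 left; Ridge Plot takes them to reach 20.
Total = 17×60 + 11×20 + 9×15 + 21×65 + 7×5 = 2775.

2775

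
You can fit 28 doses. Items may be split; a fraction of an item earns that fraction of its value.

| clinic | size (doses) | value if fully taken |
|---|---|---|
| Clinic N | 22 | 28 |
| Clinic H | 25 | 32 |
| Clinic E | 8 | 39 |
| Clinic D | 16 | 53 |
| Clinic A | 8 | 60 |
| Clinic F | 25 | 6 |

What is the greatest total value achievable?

Sort by value density: Clinic A 60/8≈7.5, Clinic E 39/8≈4.88, Clinic D 53/16≈3.31, Clinic H 32/25≈1.28, Clinic N 28/22≈1.27, Clinic F 6/25≈0.24.
Take all of Clinic A (8 doses, value 60) ; 20 doses left.
Take all of Clinic E (8 doses, value 39) ; 12 doses left.
Fill the last 12 doses with part of Clinic D: 12/16 of it earns 39.75.
Total value = 138.75.

138.75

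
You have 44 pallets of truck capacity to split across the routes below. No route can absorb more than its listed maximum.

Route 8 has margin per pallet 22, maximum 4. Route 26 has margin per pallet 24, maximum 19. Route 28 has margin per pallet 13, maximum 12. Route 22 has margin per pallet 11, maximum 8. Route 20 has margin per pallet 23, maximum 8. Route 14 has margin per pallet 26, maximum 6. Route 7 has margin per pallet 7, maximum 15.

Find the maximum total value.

Order the routes by margin per pallet: Route 14 26 > Route 26 24 > Route 20 23 > Route 8 22 > Route 28 13 > Route 22 11 > Route 7 7.
Route 14: +6 to 6 (cap) → 38 left.
Give Route 26 19 to hit its cap of 19 → 19 left.
Route 20: +8 to 8 (cap) → 11 left.
Give Route 8 4 to hit its cap of 4 → 7 left.
Only 7 left; Route 28 takes them to reach 7.
Total = 22×4 + 24×19 + 13×7 + 23×8 + 26×6 = 975.

975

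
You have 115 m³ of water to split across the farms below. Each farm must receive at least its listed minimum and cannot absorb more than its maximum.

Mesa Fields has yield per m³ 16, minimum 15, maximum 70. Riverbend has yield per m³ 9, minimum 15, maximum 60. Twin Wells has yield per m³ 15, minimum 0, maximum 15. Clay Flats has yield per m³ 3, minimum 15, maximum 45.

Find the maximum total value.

Meeting every minimum uses 15+15+0+15 = 45 m³, leaving 70.
Rank by yield per m³: Mesa Fields 16 > Twin Wells 15 > Riverbend 9 > Clay Flats 3.
Give Mesa Fields 55 more to hit its cap of 70 → 15 left.
Twin Wells takes 15 more to reach its cap of 15 → 0 left.
Total = 16×70 + 9×15 + 15×15 + 3×15 = 1525.

1525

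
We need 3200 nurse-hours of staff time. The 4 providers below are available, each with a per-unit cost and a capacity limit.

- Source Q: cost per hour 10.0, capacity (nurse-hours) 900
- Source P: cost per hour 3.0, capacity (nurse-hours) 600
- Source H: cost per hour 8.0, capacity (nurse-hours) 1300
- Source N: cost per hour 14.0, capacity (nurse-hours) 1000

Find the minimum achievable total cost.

Cheapest first:
Source P (3.0): use full 600 → 2600 nurse-hours to go.
Source H (8.0): use full 1300 → 1300 nurse-hours to go.
Source Q (10.0): use full 900 → 400 nurse-hours to go.
Take 400 from Source N at 14.0 to finish.
Cost = 600×3.0 + 1300×8.0 + 900×10.0 + 400×14.0 = 26800.

26800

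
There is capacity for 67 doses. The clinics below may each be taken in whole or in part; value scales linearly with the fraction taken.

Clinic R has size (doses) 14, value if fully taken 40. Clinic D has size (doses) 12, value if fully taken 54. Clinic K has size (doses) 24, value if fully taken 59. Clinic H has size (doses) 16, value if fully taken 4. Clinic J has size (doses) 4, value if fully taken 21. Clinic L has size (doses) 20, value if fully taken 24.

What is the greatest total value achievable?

Best value per unit of size first: Clinic J 21/4≈5.25, Clinic D 54/12≈4.5, Clinic R 40/14≈2.86, Clinic K 59/24≈2.46, Clinic L 24/20≈1.2, Clinic H 4/16≈0.25.
All 4 doses of Clinic J fit (value 21) ; 63 remain.
Clinic D: take in full, 12 doses for value 54 ; 51 left.
Take all of Clinic R (14 doses, value 40) ; 37 doses left.
All 24 doses of Clinic K fit (value 59) ; 13 remain.
13 doses left: a 13/20 share of Clinic L gives 24×13/20 = 15.6.
Total value = 189.6.

189.6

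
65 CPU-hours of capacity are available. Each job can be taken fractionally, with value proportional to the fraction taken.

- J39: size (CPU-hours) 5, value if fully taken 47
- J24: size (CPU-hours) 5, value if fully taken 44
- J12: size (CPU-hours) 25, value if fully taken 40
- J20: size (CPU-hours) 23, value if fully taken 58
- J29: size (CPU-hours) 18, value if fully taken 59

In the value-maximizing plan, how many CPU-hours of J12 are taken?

Rank by value-to-size ratio: J39 47/5≈9.4, J24 44/5≈8.8, J29 59/18≈3.28, J20 58/23≈2.52, J12 40/25≈1.6.
J39: take in full, 5 CPU-hours for value 47 — 60 left.
All 5 CPU-hours of J24 fit (value 44) — 55 remain.
J29: take in full, 18 CPU-hours for value 59 — 37 left.
Take all of J20 (23 CPU-hours, value 58) — 14 CPU-hours left.
Fill the last 14 CPU-hours with part of J12: 14/25 of it earns 22.4.

14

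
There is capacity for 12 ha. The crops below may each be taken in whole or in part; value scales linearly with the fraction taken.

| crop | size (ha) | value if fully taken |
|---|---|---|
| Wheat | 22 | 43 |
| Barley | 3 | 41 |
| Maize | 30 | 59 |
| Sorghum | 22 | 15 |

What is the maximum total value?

Sort by value density: Barley 41/3≈13.7, Maize 59/30≈1.97, Wheat 43/22≈1.95, Sorghum 15/22≈0.682.
All 3 ha of Barley fit (value 41) → 9 remain.
Only 9 ha remain; take 9/30 of Maize for value 59×9/30 = 17.7.
Total value = 58.7.

58.7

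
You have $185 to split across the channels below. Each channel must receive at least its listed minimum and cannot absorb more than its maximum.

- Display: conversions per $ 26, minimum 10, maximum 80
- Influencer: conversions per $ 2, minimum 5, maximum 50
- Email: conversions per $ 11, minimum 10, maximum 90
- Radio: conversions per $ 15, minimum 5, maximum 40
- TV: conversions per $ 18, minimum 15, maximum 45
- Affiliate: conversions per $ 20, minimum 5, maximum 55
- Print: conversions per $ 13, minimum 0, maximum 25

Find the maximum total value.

3915

Meeting every minimum uses 10+5+10+5+15+5+0 = 50 $, leaving 135.
Highest conversions per $ first: Display 26 > Affiliate 20 > TV 18 > Radio 15 > Print 13 > Email 11 > Influencer 2.
Display takes 70 more to reach its cap of 80 — 65 left.
Affiliate takes 50 more to reach its cap of 55 — 15 left.
TV: +15 (room for 30) → 30. Pool exhausted.
Total = 26×80 + 2×5 + 11×10 + 15×5 + 18×30 + 20×55 = 3915.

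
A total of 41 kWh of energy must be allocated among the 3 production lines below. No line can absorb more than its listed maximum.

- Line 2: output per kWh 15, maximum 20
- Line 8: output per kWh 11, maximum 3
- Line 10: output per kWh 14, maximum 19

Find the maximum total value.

Rank by output per kWh: Line 2 15 > Line 10 14 > Line 8 11.
Line 2 takes 20 to reach its cap of 20 — 21 left.
Line 10: +19 to 19 (cap) — 2 left.
Line 8: +2 (room for 3) → 2. Pool exhausted.
Total = 15×20 + 11×2 + 14×19 = 588.

588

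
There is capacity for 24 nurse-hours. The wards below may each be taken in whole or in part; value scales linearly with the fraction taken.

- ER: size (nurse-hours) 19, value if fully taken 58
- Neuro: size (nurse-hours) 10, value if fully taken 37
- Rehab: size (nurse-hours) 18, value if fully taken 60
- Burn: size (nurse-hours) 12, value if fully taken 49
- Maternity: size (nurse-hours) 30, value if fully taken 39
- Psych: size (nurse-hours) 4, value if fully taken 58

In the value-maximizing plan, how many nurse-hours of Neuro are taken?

8

Sort by value density: Psych 58/4≈14.5, Burn 49/12≈4.08, Neuro 37/10≈3.7, Rehab 60/18≈3.33, ER 58/19≈3.05, Maternity 39/30≈1.3.
Psych: take in full, 4 nurse-hours for value 58 — 20 left.
Burn: take in full, 12 nurse-hours for value 49 — 8 left.
Only 8 nurse-hours remain; take 8/10 of Neuro for value 37×8/10 = 29.6.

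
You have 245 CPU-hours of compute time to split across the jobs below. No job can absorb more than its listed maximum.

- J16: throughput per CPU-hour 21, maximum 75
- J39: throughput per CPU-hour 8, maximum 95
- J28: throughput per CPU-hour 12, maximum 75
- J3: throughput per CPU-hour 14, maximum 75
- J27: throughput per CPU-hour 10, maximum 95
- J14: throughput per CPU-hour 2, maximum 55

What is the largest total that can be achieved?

3725

Highest throughput per CPU-hour first: J16 21 > J3 14 > J28 12 > J27 10 > J39 8 > J14 2.
J16: +75 to 75 (cap) ; 170 left.
Give J3 75 to hit its cap of 75 ; 95 left.
Give J28 75 to hit its cap of 75 ; 20 left.
J27: +20 (room for 95) → 20. Pool exhausted.
Total = 21×75 + 12×75 + 14×75 + 10×20 = 3725.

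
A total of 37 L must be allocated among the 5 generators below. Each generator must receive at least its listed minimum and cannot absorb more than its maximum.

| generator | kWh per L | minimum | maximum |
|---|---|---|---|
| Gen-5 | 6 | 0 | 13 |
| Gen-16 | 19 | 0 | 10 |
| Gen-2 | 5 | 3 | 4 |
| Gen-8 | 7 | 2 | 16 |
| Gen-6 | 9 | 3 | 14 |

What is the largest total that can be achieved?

Meeting every minimum uses 0+0+3+2+3 = 8 L, leaving 29.
Order the generators by kWh per L: Gen-16 19 > Gen-6 9 > Gen-8 7 > Gen-5 6 > Gen-2 5.
Give Gen-16 10 more to hit its cap of 10 ; 19 left.
Gen-6 takes 11 more to reach its cap of 14 ; 8 left.
Gen-8 has room for 14 more but only 8 remain, so it gets 10.
Total = 19×10 + 5×3 + 7×10 + 9×14 = 401.

401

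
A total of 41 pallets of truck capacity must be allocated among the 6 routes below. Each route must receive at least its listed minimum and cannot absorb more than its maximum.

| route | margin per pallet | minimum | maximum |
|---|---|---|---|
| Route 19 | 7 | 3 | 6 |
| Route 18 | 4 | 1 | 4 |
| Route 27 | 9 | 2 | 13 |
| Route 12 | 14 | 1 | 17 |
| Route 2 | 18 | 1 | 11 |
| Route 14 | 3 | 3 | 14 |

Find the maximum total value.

Meeting every minimum uses 3+1+2+1+1+3 = 11 pallets, leaving 30.
Rank by margin per pallet: Route 2 18 > Route 12 14 > Route 27 9 > Route 19 7 > Route 18 4 > Route 14 3.
Give Route 2 10 more to hit its cap of 11 — 20 left.
Route 12: +16 to 17 (cap) — 4 left.
Route 27 has room for 11 more but only 4 remain, so it gets 6.
Total = 7×3 + 4×1 + 9×6 + 14×17 + 18×11 + 3×3 = 524.

524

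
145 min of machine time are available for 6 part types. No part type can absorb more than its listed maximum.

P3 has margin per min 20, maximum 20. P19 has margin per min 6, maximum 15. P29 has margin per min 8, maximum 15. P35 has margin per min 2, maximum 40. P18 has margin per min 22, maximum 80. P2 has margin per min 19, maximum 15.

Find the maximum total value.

2655

Highest margin per min first: P18 22 > P3 20 > P2 19 > P29 8 > P19 6 > P35 2.
Give P18 80 to hit its cap of 80 — 65 left.
P3: +20 to 20 (cap) — 45 left.
Give P2 15 to hit its cap of 15 — 30 left.
Give P29 15 to hit its cap of 15 — 15 left.
Give P19 15 to hit its cap of 15 — 0 left.
Total = 20×20 + 6×15 + 8×15 + 22×80 + 19×15 = 2655.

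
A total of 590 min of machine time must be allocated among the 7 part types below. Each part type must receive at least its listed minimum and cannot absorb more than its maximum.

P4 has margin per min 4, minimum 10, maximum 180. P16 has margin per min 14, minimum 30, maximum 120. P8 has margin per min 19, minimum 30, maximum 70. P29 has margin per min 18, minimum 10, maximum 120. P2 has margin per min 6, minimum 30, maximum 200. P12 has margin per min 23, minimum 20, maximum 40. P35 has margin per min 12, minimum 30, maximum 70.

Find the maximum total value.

7930

Meeting every minimum uses 10+30+30+10+30+20+30 = 160 min, leaving 430.
Highest margin per min first: P12 23 > P8 19 > P29 18 > P16 14 > P35 12 > P2 6 > P4 4.
Give P12 20 more to hit its cap of 40 → 410 left.
Give P8 40 more to hit its cap of 70 → 370 left.
Give P29 110 more to hit its cap of 120 → 260 left.
P16: +90 to 120 (cap) → 170 left.
P35: +40 to 70 (cap) → 130 left.
P2: +130 (room for 170) → 160. Pool exhausted.
Total = 4×10 + 14×120 + 19×70 + 18×120 + 6×160 + 23×40 + 12×70 = 7930.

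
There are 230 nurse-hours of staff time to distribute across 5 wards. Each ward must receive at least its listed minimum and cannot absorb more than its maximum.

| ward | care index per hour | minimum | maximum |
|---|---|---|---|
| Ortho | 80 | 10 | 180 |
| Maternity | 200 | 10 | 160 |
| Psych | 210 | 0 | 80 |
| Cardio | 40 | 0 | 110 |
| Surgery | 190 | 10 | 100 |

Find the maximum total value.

Meeting every minimum uses 10+10+0+0+10 = 30 nurse-hours, leaving 200.
Order the wards by care index per hour: Psych 210 > Maternity 200 > Surgery 190 > Ortho 80 > Cardio 40.
Psych takes 80 more to reach its cap of 80 ; 120 left.
Maternity has room for 150 more but only 120 remain, so it gets 130.
Total = 80×10 + 200×130 + 210×80 + 190×10 = 45500.

45500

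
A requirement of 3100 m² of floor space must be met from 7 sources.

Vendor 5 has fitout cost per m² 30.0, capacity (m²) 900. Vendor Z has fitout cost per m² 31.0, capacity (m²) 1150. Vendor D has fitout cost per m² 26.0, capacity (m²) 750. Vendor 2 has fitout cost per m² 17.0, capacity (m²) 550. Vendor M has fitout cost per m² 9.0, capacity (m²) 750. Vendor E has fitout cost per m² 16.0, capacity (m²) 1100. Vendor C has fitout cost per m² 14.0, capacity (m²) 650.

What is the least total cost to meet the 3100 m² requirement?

44100

Use sources in increasing cost order.
Take 750 from Vendor M at 9.0 — need 2350 more.
Vendor C at 14.0: take all 650 m² — 1700 still needed.
Vendor E (16.0): use full 1100 — 600 m² to go.
Vendor 2 (17.0): use full 550 — 50 m² to go.
Vendor D (26.0): take the remaining 50 — done.
Vendor 5, Vendor Z: unused.
Cost = 750×9.0 + 650×14.0 + 1100×16.0 + 550×17.0 + 50×26.0 = 44100.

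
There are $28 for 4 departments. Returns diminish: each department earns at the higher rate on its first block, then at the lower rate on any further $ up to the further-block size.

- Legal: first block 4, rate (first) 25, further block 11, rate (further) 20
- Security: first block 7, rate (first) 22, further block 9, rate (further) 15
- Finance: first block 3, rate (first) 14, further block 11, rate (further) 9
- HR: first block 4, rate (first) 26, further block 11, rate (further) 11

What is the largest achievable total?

608

Treat each block as its own option and order by rate: HR/first 26 > Legal/first 25 > Security/first 22 > Legal/second 20 > Security/second 15 > Finance/first 14 > HR/second 11 > Finance/second 9.
Fill HR first block (4 at 26) ; 24 left.
Legal/first (25): +4 ; 20 left.
Fill Security first block (7 at 22) ; 13 left.
Fill Legal second block (11 at 20) ; 2 left.
2 remain; put them into Security second at 15.
Total = 26×4 + 25×4 + 22×7 + 20×11 + 15×2 = 608.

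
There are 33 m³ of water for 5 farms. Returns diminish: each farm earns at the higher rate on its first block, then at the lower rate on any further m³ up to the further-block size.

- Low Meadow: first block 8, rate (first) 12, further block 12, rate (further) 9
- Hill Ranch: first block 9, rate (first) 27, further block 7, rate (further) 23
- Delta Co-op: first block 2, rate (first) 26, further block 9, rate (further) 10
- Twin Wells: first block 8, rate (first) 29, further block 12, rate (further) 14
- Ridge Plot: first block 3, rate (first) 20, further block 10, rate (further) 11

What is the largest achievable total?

Rank every tier by rate: Twin Wells/T1 29 > Hill Ranch/T1 27 > Delta Co-op/T1 26 > Hill Ranch/T2 23 > Ridge Plot/T1 20 > Twin Wells/T2 14 > Low Meadow/T1 12 > Ridge Plot/T2 11 > Delta Co-op/T2 10 > Low Meadow/T2 9.
Twin Wells T1 at 29: fill all 8 — 25 left.
Fill Hill Ranch T1 block (9 at 27) — 16 left.
Delta Co-op/T1 (26): +2 — 14 left.
Hill Ranch/T2 (23): +7 — 7 left.
Ridge Plot/T1 (20): +3 — 4 left.
4 remain; put them into Twin Wells T2 at 14.
Total = 29×8 + 27×9 + 26×2 + 23×7 + 20×3 + 14×4 = 804.

804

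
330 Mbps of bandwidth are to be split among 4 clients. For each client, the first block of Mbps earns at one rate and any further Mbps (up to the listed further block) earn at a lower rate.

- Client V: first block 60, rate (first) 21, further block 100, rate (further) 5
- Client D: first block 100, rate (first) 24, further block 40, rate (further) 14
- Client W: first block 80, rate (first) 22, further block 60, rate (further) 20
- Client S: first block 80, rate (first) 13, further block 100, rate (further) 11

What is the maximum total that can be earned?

Rank every tier by rate: Client D/tier1 24 > Client W/tier1 22 > Client V/tier1 21 > Client W/tier2 20 > Client D/tier2 14 > Client S/tier1 13 > Client S/tier2 11 > Client V/tier2 5.
Client D/tier1 (24): +100 — 230 left.
Client W tier1 at 22: fill all 80 — 150 left.
Client V/tier1 (21): +60 — 90 left.
Fill Client W tier2 block (60 at 20) — 30 left.
30 remain; put them into Client D tier2 at 14.
Total = 24×100 + 22×80 + 21×60 + 20×60 + 14×30 = 7040.

7040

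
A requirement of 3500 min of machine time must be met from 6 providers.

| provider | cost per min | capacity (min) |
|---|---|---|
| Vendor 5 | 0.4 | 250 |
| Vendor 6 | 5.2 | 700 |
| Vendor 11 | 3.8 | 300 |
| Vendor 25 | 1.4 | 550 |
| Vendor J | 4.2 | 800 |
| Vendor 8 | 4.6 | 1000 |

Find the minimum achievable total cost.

Cheapest first:
Vendor 5 (0.4): use full 250 ; 3250 min to go.
Vendor 25 (1.4): use full 550 ; 2700 min to go.
Vendor 11 at 3.8: take all 300 min ; 2400 still needed.
Vendor J at 4.2: take all 800 min ; 1600 still needed.
Take 1000 from Vendor 8 at 4.6 ; need 600 more.
Take 600 from Vendor 6 at 5.2 to finish.
Cost = 250×0.4 + 550×1.4 + 300×3.8 + 800×4.2 + 1000×4.6 + 600×5.2 = 13090.

13090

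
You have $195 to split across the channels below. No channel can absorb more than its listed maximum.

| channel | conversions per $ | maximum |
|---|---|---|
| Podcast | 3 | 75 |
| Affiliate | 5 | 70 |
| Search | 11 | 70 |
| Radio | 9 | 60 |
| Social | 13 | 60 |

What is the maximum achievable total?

Rank by conversions per $: Social 13 > Search 11 > Radio 9 > Affiliate 5 > Podcast 3.
Give Social 60 to hit its cap of 60 → 135 left.
Search: +70 to 70 (cap) → 65 left.
Give Radio 60 to hit its cap of 60 → 5 left.
Affiliate: +5 (room for 70) → 5. Pool exhausted.
Total = 5×5 + 11×70 + 9×60 + 13×60 = 2115.

2115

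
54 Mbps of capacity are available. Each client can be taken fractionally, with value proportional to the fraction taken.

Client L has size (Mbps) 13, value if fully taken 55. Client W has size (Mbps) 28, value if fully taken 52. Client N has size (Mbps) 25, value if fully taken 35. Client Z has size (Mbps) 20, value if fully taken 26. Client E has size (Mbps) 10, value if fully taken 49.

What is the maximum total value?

160.2

Best value per unit of size first: Client E 49/10≈4.9, Client L 55/13≈4.23, Client W 52/28≈1.86, Client N 35/25≈1.4, Client Z 26/20≈1.3.
All 10 Mbps of Client E fit (value 49) → 44 remain.
All 13 Mbps of Client L fit (value 55) → 31 remain.
Client W: take in full, 28 Mbps for value 52 → 3 left.
Fill the last 3 Mbps with part of Client N: 3/25 of it earns 4.2.
Total value = 160.2.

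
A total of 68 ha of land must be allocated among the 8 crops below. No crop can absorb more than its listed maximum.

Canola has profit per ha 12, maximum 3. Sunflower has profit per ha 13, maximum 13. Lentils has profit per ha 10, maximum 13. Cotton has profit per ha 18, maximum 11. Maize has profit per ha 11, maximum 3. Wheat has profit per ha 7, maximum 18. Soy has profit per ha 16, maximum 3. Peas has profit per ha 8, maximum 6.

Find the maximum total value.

Order the crops by profit per ha: Cotton 18 > Soy 16 > Sunflower 13 > Canola 12 > Maize 11 > Lentils 10 > Peas 8 > Wheat 7.
Cotton: +11 to 11 (cap) ; 57 left.
Give Soy 3 to hit its cap of 3 ; 54 left.
Give Sunflower 13 to hit its cap of 13 ; 41 left.
Canola: +3 to 3 (cap) ; 38 left.
Maize takes 3 to reach its cap of 3 ; 35 left.
Give Lentils 13 to hit its cap of 13 ; 22 left.
Give Peas 6 to hit its cap of 6 ; 16 left.
Wheat has room for 18 but only 16 remain, so it gets 16.
Total = 12×3 + 13×13 + 10×13 + 18×11 + 11×3 + 7×16 + 16×3 + 8×6 = 774.

774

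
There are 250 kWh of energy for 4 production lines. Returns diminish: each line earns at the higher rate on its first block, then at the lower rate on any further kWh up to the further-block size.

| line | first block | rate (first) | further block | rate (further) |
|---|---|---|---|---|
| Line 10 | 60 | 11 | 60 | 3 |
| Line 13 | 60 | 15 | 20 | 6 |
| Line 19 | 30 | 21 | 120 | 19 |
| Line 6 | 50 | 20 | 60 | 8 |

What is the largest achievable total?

4660

Rank every tier by rate: Line 19/tier1 21 > Line 6/tier1 20 > Line 19/tier2 19 > Line 13/tier1 15 > Line 10/tier1 11 > Line 6/tier2 8 > Line 13/tier2 6 > Line 10/tier2 3.
Fill Line 19 tier1 block (30 at 21) → 220 left.
Fill Line 6 tier1 block (50 at 20) → 170 left.
Line 19 tier2 at 19: fill all 120 → 50 left.
Line 13/tier1: +50 of 60 at 15; pool empty.
Total = 21×30 + 20×50 + 19×120 + 15×50 = 4660.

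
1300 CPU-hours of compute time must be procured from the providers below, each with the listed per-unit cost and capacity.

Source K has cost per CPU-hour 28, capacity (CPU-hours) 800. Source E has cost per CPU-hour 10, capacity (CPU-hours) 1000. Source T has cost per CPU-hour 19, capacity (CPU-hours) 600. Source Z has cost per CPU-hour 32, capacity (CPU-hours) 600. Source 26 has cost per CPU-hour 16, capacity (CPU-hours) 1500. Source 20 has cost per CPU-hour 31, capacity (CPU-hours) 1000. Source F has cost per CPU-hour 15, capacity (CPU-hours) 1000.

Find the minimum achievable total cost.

Fill from the cheapest provider first.
Source E (10): use full 1000 ; 300 CPU-hours to go.
Source F at 15: take 300 of its 1000 ; requirement met.
Source 26, Source T, Source K, Source 20, Source Z: unused.
Cost = 1000×10 + 300×15 = 14500.

14500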